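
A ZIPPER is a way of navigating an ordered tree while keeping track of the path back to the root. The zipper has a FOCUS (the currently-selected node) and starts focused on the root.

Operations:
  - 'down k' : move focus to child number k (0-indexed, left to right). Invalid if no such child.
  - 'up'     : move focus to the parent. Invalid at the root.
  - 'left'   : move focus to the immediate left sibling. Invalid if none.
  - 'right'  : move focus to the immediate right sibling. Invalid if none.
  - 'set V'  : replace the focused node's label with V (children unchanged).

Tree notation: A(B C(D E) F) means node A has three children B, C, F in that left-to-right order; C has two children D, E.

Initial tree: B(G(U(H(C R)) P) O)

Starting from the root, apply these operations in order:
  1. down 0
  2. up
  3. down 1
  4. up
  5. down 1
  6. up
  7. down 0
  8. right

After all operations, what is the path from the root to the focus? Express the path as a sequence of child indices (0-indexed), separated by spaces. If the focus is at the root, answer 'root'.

Answer: 1

Derivation:
Step 1 (down 0): focus=G path=0 depth=1 children=['U', 'P'] left=[] right=['O'] parent=B
Step 2 (up): focus=B path=root depth=0 children=['G', 'O'] (at root)
Step 3 (down 1): focus=O path=1 depth=1 children=[] left=['G'] right=[] parent=B
Step 4 (up): focus=B path=root depth=0 children=['G', 'O'] (at root)
Step 5 (down 1): focus=O path=1 depth=1 children=[] left=['G'] right=[] parent=B
Step 6 (up): focus=B path=root depth=0 children=['G', 'O'] (at root)
Step 7 (down 0): focus=G path=0 depth=1 children=['U', 'P'] left=[] right=['O'] parent=B
Step 8 (right): focus=O path=1 depth=1 children=[] left=['G'] right=[] parent=B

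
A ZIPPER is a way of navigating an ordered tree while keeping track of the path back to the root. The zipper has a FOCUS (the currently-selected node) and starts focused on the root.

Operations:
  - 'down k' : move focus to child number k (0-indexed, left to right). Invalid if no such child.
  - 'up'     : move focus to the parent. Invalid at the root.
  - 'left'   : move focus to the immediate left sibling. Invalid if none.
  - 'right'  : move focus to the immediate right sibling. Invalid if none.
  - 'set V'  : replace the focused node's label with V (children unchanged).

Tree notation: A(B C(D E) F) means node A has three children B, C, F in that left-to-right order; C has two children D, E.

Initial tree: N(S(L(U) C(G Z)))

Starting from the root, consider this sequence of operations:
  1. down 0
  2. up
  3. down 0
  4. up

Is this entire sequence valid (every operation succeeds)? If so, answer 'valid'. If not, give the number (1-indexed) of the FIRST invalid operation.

Answer: valid

Derivation:
Step 1 (down 0): focus=S path=0 depth=1 children=['L', 'C'] left=[] right=[] parent=N
Step 2 (up): focus=N path=root depth=0 children=['S'] (at root)
Step 3 (down 0): focus=S path=0 depth=1 children=['L', 'C'] left=[] right=[] parent=N
Step 4 (up): focus=N path=root depth=0 children=['S'] (at root)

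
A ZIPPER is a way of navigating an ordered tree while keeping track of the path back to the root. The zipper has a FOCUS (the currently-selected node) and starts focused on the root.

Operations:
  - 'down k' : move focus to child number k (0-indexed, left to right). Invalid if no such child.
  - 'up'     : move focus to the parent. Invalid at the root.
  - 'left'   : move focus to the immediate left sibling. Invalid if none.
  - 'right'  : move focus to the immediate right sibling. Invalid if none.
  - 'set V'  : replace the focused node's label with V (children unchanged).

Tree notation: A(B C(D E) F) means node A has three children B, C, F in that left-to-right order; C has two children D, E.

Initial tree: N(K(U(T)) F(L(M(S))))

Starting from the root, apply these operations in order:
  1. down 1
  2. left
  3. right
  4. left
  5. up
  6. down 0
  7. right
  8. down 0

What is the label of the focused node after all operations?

Step 1 (down 1): focus=F path=1 depth=1 children=['L'] left=['K'] right=[] parent=N
Step 2 (left): focus=K path=0 depth=1 children=['U'] left=[] right=['F'] parent=N
Step 3 (right): focus=F path=1 depth=1 children=['L'] left=['K'] right=[] parent=N
Step 4 (left): focus=K path=0 depth=1 children=['U'] left=[] right=['F'] parent=N
Step 5 (up): focus=N path=root depth=0 children=['K', 'F'] (at root)
Step 6 (down 0): focus=K path=0 depth=1 children=['U'] left=[] right=['F'] parent=N
Step 7 (right): focus=F path=1 depth=1 children=['L'] left=['K'] right=[] parent=N
Step 8 (down 0): focus=L path=1/0 depth=2 children=['M'] left=[] right=[] parent=F

Answer: L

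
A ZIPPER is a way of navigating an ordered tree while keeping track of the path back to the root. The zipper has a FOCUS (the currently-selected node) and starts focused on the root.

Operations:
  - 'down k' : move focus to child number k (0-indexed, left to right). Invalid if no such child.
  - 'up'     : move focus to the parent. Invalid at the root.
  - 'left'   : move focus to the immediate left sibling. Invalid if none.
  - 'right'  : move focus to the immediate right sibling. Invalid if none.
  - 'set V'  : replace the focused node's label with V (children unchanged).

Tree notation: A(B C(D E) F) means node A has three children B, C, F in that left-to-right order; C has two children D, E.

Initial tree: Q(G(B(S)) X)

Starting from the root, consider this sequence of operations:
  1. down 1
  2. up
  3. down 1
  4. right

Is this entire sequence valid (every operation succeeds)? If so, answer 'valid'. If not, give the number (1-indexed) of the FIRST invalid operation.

Step 1 (down 1): focus=X path=1 depth=1 children=[] left=['G'] right=[] parent=Q
Step 2 (up): focus=Q path=root depth=0 children=['G', 'X'] (at root)
Step 3 (down 1): focus=X path=1 depth=1 children=[] left=['G'] right=[] parent=Q
Step 4 (right): INVALID

Answer: 4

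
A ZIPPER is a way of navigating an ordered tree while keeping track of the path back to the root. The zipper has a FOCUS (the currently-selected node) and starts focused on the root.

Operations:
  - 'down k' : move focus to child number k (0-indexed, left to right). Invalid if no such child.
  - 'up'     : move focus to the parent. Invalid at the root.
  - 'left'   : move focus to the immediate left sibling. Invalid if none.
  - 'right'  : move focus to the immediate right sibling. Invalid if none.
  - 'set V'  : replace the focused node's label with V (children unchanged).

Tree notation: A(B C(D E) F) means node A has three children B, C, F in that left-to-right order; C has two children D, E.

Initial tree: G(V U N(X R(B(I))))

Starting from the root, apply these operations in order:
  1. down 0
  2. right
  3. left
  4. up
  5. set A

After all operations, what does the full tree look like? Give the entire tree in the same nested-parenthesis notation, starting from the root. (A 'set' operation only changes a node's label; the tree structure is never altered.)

Step 1 (down 0): focus=V path=0 depth=1 children=[] left=[] right=['U', 'N'] parent=G
Step 2 (right): focus=U path=1 depth=1 children=[] left=['V'] right=['N'] parent=G
Step 3 (left): focus=V path=0 depth=1 children=[] left=[] right=['U', 'N'] parent=G
Step 4 (up): focus=G path=root depth=0 children=['V', 'U', 'N'] (at root)
Step 5 (set A): focus=A path=root depth=0 children=['V', 'U', 'N'] (at root)

Answer: A(V U N(X R(B(I))))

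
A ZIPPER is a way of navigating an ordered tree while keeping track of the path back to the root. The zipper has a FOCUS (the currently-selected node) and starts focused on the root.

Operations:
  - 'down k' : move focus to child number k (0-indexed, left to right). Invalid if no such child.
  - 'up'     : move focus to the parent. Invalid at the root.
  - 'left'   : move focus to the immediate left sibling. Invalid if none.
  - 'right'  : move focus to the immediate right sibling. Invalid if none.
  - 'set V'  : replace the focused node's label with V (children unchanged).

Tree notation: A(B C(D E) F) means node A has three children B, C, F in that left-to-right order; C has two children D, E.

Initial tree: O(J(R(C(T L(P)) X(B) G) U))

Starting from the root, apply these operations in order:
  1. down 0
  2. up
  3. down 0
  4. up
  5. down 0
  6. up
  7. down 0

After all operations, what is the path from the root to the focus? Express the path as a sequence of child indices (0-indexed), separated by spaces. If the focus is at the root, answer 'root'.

Step 1 (down 0): focus=J path=0 depth=1 children=['R', 'U'] left=[] right=[] parent=O
Step 2 (up): focus=O path=root depth=0 children=['J'] (at root)
Step 3 (down 0): focus=J path=0 depth=1 children=['R', 'U'] left=[] right=[] parent=O
Step 4 (up): focus=O path=root depth=0 children=['J'] (at root)
Step 5 (down 0): focus=J path=0 depth=1 children=['R', 'U'] left=[] right=[] parent=O
Step 6 (up): focus=O path=root depth=0 children=['J'] (at root)
Step 7 (down 0): focus=J path=0 depth=1 children=['R', 'U'] left=[] right=[] parent=O

Answer: 0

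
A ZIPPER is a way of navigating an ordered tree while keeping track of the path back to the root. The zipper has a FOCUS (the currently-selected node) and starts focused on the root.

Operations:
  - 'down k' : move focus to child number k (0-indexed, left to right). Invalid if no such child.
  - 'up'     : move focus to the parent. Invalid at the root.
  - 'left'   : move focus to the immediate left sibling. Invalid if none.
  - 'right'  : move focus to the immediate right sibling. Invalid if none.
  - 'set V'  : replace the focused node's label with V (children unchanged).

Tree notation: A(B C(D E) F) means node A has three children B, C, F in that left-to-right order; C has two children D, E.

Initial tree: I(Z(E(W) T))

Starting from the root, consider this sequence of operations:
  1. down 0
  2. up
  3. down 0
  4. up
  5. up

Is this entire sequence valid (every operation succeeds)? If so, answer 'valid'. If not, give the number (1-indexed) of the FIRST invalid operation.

Step 1 (down 0): focus=Z path=0 depth=1 children=['E', 'T'] left=[] right=[] parent=I
Step 2 (up): focus=I path=root depth=0 children=['Z'] (at root)
Step 3 (down 0): focus=Z path=0 depth=1 children=['E', 'T'] left=[] right=[] parent=I
Step 4 (up): focus=I path=root depth=0 children=['Z'] (at root)
Step 5 (up): INVALID

Answer: 5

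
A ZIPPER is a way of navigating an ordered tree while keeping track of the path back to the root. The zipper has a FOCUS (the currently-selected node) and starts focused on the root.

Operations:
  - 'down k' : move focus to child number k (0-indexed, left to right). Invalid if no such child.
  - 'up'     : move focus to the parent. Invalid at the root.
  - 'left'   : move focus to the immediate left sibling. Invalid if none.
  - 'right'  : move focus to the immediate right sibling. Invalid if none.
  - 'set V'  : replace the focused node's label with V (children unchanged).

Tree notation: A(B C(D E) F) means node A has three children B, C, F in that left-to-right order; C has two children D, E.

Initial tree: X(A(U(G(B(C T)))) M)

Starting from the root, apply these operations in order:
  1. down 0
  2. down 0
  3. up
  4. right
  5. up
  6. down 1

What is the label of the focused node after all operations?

Answer: M

Derivation:
Step 1 (down 0): focus=A path=0 depth=1 children=['U'] left=[] right=['M'] parent=X
Step 2 (down 0): focus=U path=0/0 depth=2 children=['G'] left=[] right=[] parent=A
Step 3 (up): focus=A path=0 depth=1 children=['U'] left=[] right=['M'] parent=X
Step 4 (right): focus=M path=1 depth=1 children=[] left=['A'] right=[] parent=X
Step 5 (up): focus=X path=root depth=0 children=['A', 'M'] (at root)
Step 6 (down 1): focus=M path=1 depth=1 children=[] left=['A'] right=[] parent=X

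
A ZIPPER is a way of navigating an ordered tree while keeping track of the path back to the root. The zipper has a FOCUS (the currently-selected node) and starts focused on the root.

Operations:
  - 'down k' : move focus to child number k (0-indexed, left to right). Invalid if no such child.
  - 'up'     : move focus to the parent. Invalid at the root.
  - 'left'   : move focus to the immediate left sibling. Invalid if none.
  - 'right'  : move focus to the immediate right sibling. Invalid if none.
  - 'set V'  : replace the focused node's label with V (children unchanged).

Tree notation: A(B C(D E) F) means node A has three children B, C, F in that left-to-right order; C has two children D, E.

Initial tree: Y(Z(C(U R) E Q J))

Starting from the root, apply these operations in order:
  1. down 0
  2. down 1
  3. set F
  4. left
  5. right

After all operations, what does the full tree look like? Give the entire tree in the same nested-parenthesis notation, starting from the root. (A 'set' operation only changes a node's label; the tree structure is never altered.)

Answer: Y(Z(C(U R) F Q J))

Derivation:
Step 1 (down 0): focus=Z path=0 depth=1 children=['C', 'E', 'Q', 'J'] left=[] right=[] parent=Y
Step 2 (down 1): focus=E path=0/1 depth=2 children=[] left=['C'] right=['Q', 'J'] parent=Z
Step 3 (set F): focus=F path=0/1 depth=2 children=[] left=['C'] right=['Q', 'J'] parent=Z
Step 4 (left): focus=C path=0/0 depth=2 children=['U', 'R'] left=[] right=['F', 'Q', 'J'] parent=Z
Step 5 (right): focus=F path=0/1 depth=2 children=[] left=['C'] right=['Q', 'J'] parent=Z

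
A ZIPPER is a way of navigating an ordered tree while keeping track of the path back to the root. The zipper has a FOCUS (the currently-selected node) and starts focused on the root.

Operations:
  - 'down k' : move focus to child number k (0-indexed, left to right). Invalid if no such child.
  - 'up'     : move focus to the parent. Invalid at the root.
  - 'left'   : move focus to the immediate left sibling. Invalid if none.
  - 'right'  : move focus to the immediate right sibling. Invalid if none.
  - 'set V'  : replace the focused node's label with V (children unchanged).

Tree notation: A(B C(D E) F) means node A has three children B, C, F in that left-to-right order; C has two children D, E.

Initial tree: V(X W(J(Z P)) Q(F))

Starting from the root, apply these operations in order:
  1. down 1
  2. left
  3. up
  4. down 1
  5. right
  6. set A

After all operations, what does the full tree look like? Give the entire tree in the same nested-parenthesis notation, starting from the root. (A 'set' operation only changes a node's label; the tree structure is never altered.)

Answer: V(X W(J(Z P)) A(F))

Derivation:
Step 1 (down 1): focus=W path=1 depth=1 children=['J'] left=['X'] right=['Q'] parent=V
Step 2 (left): focus=X path=0 depth=1 children=[] left=[] right=['W', 'Q'] parent=V
Step 3 (up): focus=V path=root depth=0 children=['X', 'W', 'Q'] (at root)
Step 4 (down 1): focus=W path=1 depth=1 children=['J'] left=['X'] right=['Q'] parent=V
Step 5 (right): focus=Q path=2 depth=1 children=['F'] left=['X', 'W'] right=[] parent=V
Step 6 (set A): focus=A path=2 depth=1 children=['F'] left=['X', 'W'] right=[] parent=V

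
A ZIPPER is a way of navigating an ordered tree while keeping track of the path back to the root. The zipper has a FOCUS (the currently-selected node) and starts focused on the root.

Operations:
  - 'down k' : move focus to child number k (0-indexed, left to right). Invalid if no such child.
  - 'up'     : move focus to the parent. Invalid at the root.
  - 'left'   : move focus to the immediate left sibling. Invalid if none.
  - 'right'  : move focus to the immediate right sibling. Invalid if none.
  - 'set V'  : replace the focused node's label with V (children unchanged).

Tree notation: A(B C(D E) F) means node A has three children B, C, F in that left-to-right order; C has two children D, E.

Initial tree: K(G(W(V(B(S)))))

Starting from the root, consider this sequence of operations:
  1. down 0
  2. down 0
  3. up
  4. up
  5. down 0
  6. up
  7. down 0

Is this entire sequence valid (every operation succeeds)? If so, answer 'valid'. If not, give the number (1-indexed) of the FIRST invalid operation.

Step 1 (down 0): focus=G path=0 depth=1 children=['W'] left=[] right=[] parent=K
Step 2 (down 0): focus=W path=0/0 depth=2 children=['V'] left=[] right=[] parent=G
Step 3 (up): focus=G path=0 depth=1 children=['W'] left=[] right=[] parent=K
Step 4 (up): focus=K path=root depth=0 children=['G'] (at root)
Step 5 (down 0): focus=G path=0 depth=1 children=['W'] left=[] right=[] parent=K
Step 6 (up): focus=K path=root depth=0 children=['G'] (at root)
Step 7 (down 0): focus=G path=0 depth=1 children=['W'] left=[] right=[] parent=K

Answer: valid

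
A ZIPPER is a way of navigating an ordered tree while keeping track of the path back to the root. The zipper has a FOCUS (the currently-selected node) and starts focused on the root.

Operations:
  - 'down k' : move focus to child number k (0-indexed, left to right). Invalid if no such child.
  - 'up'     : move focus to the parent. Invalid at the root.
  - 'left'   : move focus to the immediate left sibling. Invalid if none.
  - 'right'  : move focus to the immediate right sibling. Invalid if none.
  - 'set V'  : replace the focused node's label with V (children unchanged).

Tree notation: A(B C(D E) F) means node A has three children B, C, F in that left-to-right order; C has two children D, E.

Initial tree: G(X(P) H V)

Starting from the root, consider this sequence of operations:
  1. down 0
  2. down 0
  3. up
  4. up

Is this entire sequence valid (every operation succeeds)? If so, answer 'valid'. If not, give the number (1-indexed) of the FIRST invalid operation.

Answer: valid

Derivation:
Step 1 (down 0): focus=X path=0 depth=1 children=['P'] left=[] right=['H', 'V'] parent=G
Step 2 (down 0): focus=P path=0/0 depth=2 children=[] left=[] right=[] parent=X
Step 3 (up): focus=X path=0 depth=1 children=['P'] left=[] right=['H', 'V'] parent=G
Step 4 (up): focus=G path=root depth=0 children=['X', 'H', 'V'] (at root)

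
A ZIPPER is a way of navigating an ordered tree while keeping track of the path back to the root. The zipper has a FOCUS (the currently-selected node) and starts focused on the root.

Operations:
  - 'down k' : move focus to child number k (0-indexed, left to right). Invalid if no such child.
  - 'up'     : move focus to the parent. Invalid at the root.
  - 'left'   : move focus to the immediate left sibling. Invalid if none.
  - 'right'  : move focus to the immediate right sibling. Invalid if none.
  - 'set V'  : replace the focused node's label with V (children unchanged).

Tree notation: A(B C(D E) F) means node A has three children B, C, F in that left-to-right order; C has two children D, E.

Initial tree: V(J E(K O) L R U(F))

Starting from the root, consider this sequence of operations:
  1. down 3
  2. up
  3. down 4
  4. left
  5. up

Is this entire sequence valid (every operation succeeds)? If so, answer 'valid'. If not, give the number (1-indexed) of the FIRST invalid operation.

Answer: valid

Derivation:
Step 1 (down 3): focus=R path=3 depth=1 children=[] left=['J', 'E', 'L'] right=['U'] parent=V
Step 2 (up): focus=V path=root depth=0 children=['J', 'E', 'L', 'R', 'U'] (at root)
Step 3 (down 4): focus=U path=4 depth=1 children=['F'] left=['J', 'E', 'L', 'R'] right=[] parent=V
Step 4 (left): focus=R path=3 depth=1 children=[] left=['J', 'E', 'L'] right=['U'] parent=V
Step 5 (up): focus=V path=root depth=0 children=['J', 'E', 'L', 'R', 'U'] (at root)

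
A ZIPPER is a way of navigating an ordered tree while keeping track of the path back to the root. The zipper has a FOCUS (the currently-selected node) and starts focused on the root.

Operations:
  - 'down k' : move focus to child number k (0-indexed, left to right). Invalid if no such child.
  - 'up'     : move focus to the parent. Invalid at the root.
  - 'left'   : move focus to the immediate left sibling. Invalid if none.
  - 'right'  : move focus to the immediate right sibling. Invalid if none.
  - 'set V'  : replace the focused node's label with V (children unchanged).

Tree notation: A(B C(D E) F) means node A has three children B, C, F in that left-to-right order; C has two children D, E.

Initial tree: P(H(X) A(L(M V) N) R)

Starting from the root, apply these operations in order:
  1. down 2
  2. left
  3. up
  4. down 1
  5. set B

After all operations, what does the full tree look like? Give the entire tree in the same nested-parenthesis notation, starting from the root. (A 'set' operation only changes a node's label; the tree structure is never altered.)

Step 1 (down 2): focus=R path=2 depth=1 children=[] left=['H', 'A'] right=[] parent=P
Step 2 (left): focus=A path=1 depth=1 children=['L', 'N'] left=['H'] right=['R'] parent=P
Step 3 (up): focus=P path=root depth=0 children=['H', 'A', 'R'] (at root)
Step 4 (down 1): focus=A path=1 depth=1 children=['L', 'N'] left=['H'] right=['R'] parent=P
Step 5 (set B): focus=B path=1 depth=1 children=['L', 'N'] left=['H'] right=['R'] parent=P

Answer: P(H(X) B(L(M V) N) R)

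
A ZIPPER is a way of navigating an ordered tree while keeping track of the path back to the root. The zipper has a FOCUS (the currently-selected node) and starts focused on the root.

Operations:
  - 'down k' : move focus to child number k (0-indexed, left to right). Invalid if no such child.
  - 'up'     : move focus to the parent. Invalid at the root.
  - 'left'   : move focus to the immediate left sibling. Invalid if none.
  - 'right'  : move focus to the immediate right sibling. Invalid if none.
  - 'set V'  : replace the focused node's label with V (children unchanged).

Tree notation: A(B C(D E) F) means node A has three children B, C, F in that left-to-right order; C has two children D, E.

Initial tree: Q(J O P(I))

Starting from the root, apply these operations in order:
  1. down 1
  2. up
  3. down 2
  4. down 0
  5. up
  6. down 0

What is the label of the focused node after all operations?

Step 1 (down 1): focus=O path=1 depth=1 children=[] left=['J'] right=['P'] parent=Q
Step 2 (up): focus=Q path=root depth=0 children=['J', 'O', 'P'] (at root)
Step 3 (down 2): focus=P path=2 depth=1 children=['I'] left=['J', 'O'] right=[] parent=Q
Step 4 (down 0): focus=I path=2/0 depth=2 children=[] left=[] right=[] parent=P
Step 5 (up): focus=P path=2 depth=1 children=['I'] left=['J', 'O'] right=[] parent=Q
Step 6 (down 0): focus=I path=2/0 depth=2 children=[] left=[] right=[] parent=P

Answer: I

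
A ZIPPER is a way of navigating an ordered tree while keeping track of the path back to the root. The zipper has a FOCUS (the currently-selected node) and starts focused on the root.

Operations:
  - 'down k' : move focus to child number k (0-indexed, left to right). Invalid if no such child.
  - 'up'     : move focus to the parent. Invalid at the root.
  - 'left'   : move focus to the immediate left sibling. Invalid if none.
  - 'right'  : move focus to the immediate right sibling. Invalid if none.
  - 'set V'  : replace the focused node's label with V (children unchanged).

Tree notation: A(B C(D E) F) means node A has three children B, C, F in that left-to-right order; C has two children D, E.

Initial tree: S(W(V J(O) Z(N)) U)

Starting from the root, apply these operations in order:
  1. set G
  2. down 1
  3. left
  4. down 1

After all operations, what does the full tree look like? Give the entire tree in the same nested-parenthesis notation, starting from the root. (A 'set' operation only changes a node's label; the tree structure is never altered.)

Answer: G(W(V J(O) Z(N)) U)

Derivation:
Step 1 (set G): focus=G path=root depth=0 children=['W', 'U'] (at root)
Step 2 (down 1): focus=U path=1 depth=1 children=[] left=['W'] right=[] parent=G
Step 3 (left): focus=W path=0 depth=1 children=['V', 'J', 'Z'] left=[] right=['U'] parent=G
Step 4 (down 1): focus=J path=0/1 depth=2 children=['O'] left=['V'] right=['Z'] parent=W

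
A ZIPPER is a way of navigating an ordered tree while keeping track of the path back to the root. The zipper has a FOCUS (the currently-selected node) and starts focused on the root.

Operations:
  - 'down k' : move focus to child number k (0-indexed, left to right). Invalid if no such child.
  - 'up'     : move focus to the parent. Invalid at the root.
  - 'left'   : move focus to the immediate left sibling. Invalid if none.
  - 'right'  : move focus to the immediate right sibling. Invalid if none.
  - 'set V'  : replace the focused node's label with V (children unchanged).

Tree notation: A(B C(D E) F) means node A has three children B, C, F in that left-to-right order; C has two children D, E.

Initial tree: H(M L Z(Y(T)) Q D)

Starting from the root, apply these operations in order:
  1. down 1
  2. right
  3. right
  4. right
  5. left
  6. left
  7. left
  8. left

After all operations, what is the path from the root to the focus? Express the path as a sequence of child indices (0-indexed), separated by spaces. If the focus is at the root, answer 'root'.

Step 1 (down 1): focus=L path=1 depth=1 children=[] left=['M'] right=['Z', 'Q', 'D'] parent=H
Step 2 (right): focus=Z path=2 depth=1 children=['Y'] left=['M', 'L'] right=['Q', 'D'] parent=H
Step 3 (right): focus=Q path=3 depth=1 children=[] left=['M', 'L', 'Z'] right=['D'] parent=H
Step 4 (right): focus=D path=4 depth=1 children=[] left=['M', 'L', 'Z', 'Q'] right=[] parent=H
Step 5 (left): focus=Q path=3 depth=1 children=[] left=['M', 'L', 'Z'] right=['D'] parent=H
Step 6 (left): focus=Z path=2 depth=1 children=['Y'] left=['M', 'L'] right=['Q', 'D'] parent=H
Step 7 (left): focus=L path=1 depth=1 children=[] left=['M'] right=['Z', 'Q', 'D'] parent=H
Step 8 (left): focus=M path=0 depth=1 children=[] left=[] right=['L', 'Z', 'Q', 'D'] parent=H

Answer: 0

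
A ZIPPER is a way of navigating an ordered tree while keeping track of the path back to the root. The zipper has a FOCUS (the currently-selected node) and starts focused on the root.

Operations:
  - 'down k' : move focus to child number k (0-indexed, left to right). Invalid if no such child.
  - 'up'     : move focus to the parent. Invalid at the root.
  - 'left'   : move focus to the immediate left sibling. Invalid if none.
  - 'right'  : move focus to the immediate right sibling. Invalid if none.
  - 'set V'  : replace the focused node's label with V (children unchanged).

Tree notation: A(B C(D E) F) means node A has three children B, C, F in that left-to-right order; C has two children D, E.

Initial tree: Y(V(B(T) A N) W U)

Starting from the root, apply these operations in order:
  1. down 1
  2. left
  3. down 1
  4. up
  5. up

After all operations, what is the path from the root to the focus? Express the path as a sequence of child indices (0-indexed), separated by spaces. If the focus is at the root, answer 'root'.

Step 1 (down 1): focus=W path=1 depth=1 children=[] left=['V'] right=['U'] parent=Y
Step 2 (left): focus=V path=0 depth=1 children=['B', 'A', 'N'] left=[] right=['W', 'U'] parent=Y
Step 3 (down 1): focus=A path=0/1 depth=2 children=[] left=['B'] right=['N'] parent=V
Step 4 (up): focus=V path=0 depth=1 children=['B', 'A', 'N'] left=[] right=['W', 'U'] parent=Y
Step 5 (up): focus=Y path=root depth=0 children=['V', 'W', 'U'] (at root)

Answer: root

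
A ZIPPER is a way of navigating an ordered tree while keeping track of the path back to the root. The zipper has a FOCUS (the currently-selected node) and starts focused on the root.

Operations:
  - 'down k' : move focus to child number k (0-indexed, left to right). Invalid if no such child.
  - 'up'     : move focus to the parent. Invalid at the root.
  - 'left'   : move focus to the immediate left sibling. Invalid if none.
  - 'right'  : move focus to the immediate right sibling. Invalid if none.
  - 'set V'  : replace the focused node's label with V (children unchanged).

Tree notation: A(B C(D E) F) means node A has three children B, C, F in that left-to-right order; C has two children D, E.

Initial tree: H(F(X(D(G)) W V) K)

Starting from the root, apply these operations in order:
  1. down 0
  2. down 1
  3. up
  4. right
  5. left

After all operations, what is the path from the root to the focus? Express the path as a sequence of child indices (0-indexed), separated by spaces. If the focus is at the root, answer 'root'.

Step 1 (down 0): focus=F path=0 depth=1 children=['X', 'W', 'V'] left=[] right=['K'] parent=H
Step 2 (down 1): focus=W path=0/1 depth=2 children=[] left=['X'] right=['V'] parent=F
Step 3 (up): focus=F path=0 depth=1 children=['X', 'W', 'V'] left=[] right=['K'] parent=H
Step 4 (right): focus=K path=1 depth=1 children=[] left=['F'] right=[] parent=H
Step 5 (left): focus=F path=0 depth=1 children=['X', 'W', 'V'] left=[] right=['K'] parent=H

Answer: 0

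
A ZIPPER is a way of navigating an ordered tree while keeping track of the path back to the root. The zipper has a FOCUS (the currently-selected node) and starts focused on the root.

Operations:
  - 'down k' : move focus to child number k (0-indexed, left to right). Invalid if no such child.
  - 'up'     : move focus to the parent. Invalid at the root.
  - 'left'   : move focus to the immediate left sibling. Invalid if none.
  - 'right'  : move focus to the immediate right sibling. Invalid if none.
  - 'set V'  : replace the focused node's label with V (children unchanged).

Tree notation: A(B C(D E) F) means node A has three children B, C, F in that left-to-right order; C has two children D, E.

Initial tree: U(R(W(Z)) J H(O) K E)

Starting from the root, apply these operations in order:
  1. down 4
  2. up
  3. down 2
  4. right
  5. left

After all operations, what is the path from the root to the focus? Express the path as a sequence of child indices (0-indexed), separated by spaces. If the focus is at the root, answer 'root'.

Answer: 2

Derivation:
Step 1 (down 4): focus=E path=4 depth=1 children=[] left=['R', 'J', 'H', 'K'] right=[] parent=U
Step 2 (up): focus=U path=root depth=0 children=['R', 'J', 'H', 'K', 'E'] (at root)
Step 3 (down 2): focus=H path=2 depth=1 children=['O'] left=['R', 'J'] right=['K', 'E'] parent=U
Step 4 (right): focus=K path=3 depth=1 children=[] left=['R', 'J', 'H'] right=['E'] parent=U
Step 5 (left): focus=H path=2 depth=1 children=['O'] left=['R', 'J'] right=['K', 'E'] parent=U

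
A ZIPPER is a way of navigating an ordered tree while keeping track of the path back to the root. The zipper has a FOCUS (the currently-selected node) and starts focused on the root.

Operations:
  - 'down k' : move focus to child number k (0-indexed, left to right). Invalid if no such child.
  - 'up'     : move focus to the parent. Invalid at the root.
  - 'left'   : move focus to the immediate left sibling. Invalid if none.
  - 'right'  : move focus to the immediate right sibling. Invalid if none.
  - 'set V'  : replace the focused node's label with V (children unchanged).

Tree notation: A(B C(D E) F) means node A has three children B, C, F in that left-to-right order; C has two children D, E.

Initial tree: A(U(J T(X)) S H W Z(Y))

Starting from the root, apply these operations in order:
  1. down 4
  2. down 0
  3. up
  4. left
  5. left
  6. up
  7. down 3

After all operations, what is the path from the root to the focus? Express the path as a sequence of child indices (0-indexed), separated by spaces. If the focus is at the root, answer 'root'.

Step 1 (down 4): focus=Z path=4 depth=1 children=['Y'] left=['U', 'S', 'H', 'W'] right=[] parent=A
Step 2 (down 0): focus=Y path=4/0 depth=2 children=[] left=[] right=[] parent=Z
Step 3 (up): focus=Z path=4 depth=1 children=['Y'] left=['U', 'S', 'H', 'W'] right=[] parent=A
Step 4 (left): focus=W path=3 depth=1 children=[] left=['U', 'S', 'H'] right=['Z'] parent=A
Step 5 (left): focus=H path=2 depth=1 children=[] left=['U', 'S'] right=['W', 'Z'] parent=A
Step 6 (up): focus=A path=root depth=0 children=['U', 'S', 'H', 'W', 'Z'] (at root)
Step 7 (down 3): focus=W path=3 depth=1 children=[] left=['U', 'S', 'H'] right=['Z'] parent=A

Answer: 3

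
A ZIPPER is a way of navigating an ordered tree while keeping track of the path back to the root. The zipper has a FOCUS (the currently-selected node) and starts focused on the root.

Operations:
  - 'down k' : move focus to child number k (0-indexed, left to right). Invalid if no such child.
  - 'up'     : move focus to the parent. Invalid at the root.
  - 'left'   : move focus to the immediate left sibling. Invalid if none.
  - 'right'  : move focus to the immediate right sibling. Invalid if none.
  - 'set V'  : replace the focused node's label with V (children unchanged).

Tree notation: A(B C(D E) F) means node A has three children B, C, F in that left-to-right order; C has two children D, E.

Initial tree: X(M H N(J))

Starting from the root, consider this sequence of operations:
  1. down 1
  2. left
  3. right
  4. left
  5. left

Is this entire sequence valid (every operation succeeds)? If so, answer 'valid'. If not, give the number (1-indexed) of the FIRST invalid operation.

Step 1 (down 1): focus=H path=1 depth=1 children=[] left=['M'] right=['N'] parent=X
Step 2 (left): focus=M path=0 depth=1 children=[] left=[] right=['H', 'N'] parent=X
Step 3 (right): focus=H path=1 depth=1 children=[] left=['M'] right=['N'] parent=X
Step 4 (left): focus=M path=0 depth=1 children=[] left=[] right=['H', 'N'] parent=X
Step 5 (left): INVALID

Answer: 5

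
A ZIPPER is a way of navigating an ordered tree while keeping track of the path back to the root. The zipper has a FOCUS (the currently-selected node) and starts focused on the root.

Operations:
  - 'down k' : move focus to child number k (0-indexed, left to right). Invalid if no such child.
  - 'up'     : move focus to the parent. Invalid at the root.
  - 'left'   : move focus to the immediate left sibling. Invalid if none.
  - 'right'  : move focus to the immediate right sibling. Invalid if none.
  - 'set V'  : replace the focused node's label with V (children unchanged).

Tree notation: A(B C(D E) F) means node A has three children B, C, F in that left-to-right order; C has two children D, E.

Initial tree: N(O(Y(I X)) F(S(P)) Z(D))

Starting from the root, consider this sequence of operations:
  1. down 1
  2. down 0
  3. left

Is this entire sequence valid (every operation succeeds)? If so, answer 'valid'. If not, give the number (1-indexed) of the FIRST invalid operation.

Answer: 3

Derivation:
Step 1 (down 1): focus=F path=1 depth=1 children=['S'] left=['O'] right=['Z'] parent=N
Step 2 (down 0): focus=S path=1/0 depth=2 children=['P'] left=[] right=[] parent=F
Step 3 (left): INVALID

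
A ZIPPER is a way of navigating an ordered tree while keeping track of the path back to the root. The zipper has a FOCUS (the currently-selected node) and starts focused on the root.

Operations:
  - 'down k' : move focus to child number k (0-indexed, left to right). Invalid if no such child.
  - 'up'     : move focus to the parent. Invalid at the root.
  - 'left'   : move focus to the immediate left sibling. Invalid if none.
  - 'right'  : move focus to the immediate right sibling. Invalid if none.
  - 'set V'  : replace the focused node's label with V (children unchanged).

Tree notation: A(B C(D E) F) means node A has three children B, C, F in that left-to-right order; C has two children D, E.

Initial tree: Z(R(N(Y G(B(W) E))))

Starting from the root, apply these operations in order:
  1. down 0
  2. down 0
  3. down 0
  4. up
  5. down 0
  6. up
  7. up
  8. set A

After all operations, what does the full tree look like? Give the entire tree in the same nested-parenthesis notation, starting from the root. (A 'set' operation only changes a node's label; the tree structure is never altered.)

Answer: Z(A(N(Y G(B(W) E))))

Derivation:
Step 1 (down 0): focus=R path=0 depth=1 children=['N'] left=[] right=[] parent=Z
Step 2 (down 0): focus=N path=0/0 depth=2 children=['Y', 'G'] left=[] right=[] parent=R
Step 3 (down 0): focus=Y path=0/0/0 depth=3 children=[] left=[] right=['G'] parent=N
Step 4 (up): focus=N path=0/0 depth=2 children=['Y', 'G'] left=[] right=[] parent=R
Step 5 (down 0): focus=Y path=0/0/0 depth=3 children=[] left=[] right=['G'] parent=N
Step 6 (up): focus=N path=0/0 depth=2 children=['Y', 'G'] left=[] right=[] parent=R
Step 7 (up): focus=R path=0 depth=1 children=['N'] left=[] right=[] parent=Z
Step 8 (set A): focus=A path=0 depth=1 children=['N'] left=[] right=[] parent=Z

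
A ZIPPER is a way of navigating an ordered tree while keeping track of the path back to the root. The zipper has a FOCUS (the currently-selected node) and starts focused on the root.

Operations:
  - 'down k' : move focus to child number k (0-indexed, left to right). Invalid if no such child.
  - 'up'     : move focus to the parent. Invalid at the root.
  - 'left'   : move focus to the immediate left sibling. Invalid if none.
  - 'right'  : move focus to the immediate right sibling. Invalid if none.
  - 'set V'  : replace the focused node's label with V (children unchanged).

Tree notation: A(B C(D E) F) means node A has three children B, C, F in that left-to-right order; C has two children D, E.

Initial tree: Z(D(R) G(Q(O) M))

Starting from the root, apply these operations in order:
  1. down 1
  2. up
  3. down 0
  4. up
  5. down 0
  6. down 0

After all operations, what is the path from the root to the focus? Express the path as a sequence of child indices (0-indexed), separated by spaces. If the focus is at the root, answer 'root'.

Answer: 0 0

Derivation:
Step 1 (down 1): focus=G path=1 depth=1 children=['Q', 'M'] left=['D'] right=[] parent=Z
Step 2 (up): focus=Z path=root depth=0 children=['D', 'G'] (at root)
Step 3 (down 0): focus=D path=0 depth=1 children=['R'] left=[] right=['G'] parent=Z
Step 4 (up): focus=Z path=root depth=0 children=['D', 'G'] (at root)
Step 5 (down 0): focus=D path=0 depth=1 children=['R'] left=[] right=['G'] parent=Z
Step 6 (down 0): focus=R path=0/0 depth=2 children=[] left=[] right=[] parent=D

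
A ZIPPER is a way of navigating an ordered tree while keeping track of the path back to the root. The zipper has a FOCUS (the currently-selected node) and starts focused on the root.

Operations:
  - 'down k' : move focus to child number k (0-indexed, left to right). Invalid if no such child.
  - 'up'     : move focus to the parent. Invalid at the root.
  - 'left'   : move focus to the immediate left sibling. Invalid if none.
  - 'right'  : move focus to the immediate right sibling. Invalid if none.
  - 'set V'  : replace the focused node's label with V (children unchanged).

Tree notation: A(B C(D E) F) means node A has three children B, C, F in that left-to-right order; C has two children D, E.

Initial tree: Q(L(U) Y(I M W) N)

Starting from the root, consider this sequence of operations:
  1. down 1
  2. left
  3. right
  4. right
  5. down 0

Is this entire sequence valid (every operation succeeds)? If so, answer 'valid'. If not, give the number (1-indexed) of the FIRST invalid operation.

Answer: 5

Derivation:
Step 1 (down 1): focus=Y path=1 depth=1 children=['I', 'M', 'W'] left=['L'] right=['N'] parent=Q
Step 2 (left): focus=L path=0 depth=1 children=['U'] left=[] right=['Y', 'N'] parent=Q
Step 3 (right): focus=Y path=1 depth=1 children=['I', 'M', 'W'] left=['L'] right=['N'] parent=Q
Step 4 (right): focus=N path=2 depth=1 children=[] left=['L', 'Y'] right=[] parent=Q
Step 5 (down 0): INVALID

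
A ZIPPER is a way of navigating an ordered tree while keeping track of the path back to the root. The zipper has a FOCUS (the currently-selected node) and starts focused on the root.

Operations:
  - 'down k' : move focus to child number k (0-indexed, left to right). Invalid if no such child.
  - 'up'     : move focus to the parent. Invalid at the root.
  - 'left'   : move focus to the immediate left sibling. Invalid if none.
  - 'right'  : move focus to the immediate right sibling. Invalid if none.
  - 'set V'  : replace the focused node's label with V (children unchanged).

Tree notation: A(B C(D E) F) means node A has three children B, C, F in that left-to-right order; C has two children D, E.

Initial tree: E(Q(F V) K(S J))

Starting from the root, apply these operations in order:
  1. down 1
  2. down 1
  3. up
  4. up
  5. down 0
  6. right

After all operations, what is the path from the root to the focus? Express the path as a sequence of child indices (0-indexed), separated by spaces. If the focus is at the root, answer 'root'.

Answer: 1

Derivation:
Step 1 (down 1): focus=K path=1 depth=1 children=['S', 'J'] left=['Q'] right=[] parent=E
Step 2 (down 1): focus=J path=1/1 depth=2 children=[] left=['S'] right=[] parent=K
Step 3 (up): focus=K path=1 depth=1 children=['S', 'J'] left=['Q'] right=[] parent=E
Step 4 (up): focus=E path=root depth=0 children=['Q', 'K'] (at root)
Step 5 (down 0): focus=Q path=0 depth=1 children=['F', 'V'] left=[] right=['K'] parent=E
Step 6 (right): focus=K path=1 depth=1 children=['S', 'J'] left=['Q'] right=[] parent=E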